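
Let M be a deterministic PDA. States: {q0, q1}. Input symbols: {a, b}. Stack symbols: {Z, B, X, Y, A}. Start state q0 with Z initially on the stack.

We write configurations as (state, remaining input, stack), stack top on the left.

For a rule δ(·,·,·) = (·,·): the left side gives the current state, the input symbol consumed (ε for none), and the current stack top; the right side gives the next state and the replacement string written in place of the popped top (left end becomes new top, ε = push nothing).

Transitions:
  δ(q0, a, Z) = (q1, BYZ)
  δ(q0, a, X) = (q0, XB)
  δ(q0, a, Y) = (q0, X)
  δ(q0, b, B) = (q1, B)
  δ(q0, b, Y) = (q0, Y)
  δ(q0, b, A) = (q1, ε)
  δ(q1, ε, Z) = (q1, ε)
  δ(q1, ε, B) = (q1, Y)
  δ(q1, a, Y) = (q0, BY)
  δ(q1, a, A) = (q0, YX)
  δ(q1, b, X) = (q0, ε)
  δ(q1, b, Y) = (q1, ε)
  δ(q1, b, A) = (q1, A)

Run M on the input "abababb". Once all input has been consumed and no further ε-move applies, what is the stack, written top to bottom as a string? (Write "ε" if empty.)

YYZ

(q0, abababb, Z)
  read a, top Z: go to q1, push BYZ → (q1, bababb, BYZ)
  ε-move, top B: go to q1, push Y → (q1, bababb, YYZ)
  read b, top Y: go to q1, push ε → (q1, ababb, YZ)
  read a, top Y: go to q0, push BY → (q0, babb, BYZ)
  read b, top B: go to q1, push B → (q1, abb, BYZ)
  ε-move, top B: go to q1, push Y → (q1, abb, YYZ)
  read a, top Y: go to q0, push BY → (q0, bb, BYYZ)
  read b, top B: go to q1, push B → (q1, b, BYYZ)
  ε-move, top B: go to q1, push Y → (q1, b, YYYZ)
  read b, top Y: go to q1, push ε → (q1, ε, YYZ)
All input consumed in state q1 with stack YYZ.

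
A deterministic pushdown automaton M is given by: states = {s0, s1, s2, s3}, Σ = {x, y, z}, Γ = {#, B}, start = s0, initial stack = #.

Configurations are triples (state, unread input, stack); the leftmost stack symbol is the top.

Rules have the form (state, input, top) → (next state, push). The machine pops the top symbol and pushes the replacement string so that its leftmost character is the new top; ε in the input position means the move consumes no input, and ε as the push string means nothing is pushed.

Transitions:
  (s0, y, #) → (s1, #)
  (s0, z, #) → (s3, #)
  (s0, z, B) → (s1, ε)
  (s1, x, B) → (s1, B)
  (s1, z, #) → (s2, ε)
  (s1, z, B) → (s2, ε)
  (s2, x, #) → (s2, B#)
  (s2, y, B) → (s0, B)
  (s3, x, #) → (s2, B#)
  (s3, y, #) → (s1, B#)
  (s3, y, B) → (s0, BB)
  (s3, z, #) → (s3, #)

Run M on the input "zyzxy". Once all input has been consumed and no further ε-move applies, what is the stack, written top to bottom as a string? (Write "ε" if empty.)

(s0, zyzxy, #) ⊢ (s3, yzxy, #) ⊢ (s1, zxy, B#) ⊢ (s2, xy, #) ⊢ (s2, y, B#) ⊢ (s0, ε, B#)
All input consumed in state s0 with stack B#.

B#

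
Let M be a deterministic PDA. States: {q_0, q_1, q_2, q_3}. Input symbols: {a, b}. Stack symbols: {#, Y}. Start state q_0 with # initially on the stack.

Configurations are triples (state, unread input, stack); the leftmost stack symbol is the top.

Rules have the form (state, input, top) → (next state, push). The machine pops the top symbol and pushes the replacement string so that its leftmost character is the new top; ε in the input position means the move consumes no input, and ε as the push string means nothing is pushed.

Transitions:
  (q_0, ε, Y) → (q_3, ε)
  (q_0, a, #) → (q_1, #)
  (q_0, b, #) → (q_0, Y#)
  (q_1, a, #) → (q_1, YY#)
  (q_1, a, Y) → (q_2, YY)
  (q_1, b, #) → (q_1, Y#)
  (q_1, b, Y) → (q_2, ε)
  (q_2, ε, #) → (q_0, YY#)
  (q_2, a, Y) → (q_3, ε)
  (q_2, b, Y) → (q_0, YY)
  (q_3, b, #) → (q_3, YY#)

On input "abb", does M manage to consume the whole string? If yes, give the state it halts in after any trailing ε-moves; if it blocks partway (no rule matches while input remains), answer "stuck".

q_3

(q_0, abb, #)
  read a, top #: go to q_1, push # → (q_1, bb, #)
  read b, top #: go to q_1, push Y# → (q_1, b, Y#)
  read b, top Y: go to q_2, push ε → (q_2, ε, #)
  ε-move, top #: go to q_0, push YY# → (q_0, ε, YY#)
  ε-move, top Y: go to q_3, push ε → (q_3, ε, Y#)
All input consumed; M is in state q_3.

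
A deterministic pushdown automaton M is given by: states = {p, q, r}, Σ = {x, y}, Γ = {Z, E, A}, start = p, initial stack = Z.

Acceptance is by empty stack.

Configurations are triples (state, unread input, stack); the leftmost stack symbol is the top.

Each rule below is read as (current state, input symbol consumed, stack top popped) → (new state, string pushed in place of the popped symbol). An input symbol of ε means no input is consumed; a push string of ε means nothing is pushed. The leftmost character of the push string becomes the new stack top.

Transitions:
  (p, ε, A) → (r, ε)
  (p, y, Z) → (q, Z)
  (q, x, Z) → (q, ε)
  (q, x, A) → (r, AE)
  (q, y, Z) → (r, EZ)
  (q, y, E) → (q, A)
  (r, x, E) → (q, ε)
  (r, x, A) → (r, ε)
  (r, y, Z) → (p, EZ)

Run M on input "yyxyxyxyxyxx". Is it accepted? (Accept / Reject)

Accept

(p, yyxyxyxyxyxx, Z)
  read y, top Z: go to q, push Z → (q, yxyxyxyxyxx, Z)
  read y, top Z: go to r, push EZ → (r, xyxyxyxyxx, EZ)
  read x, top E: go to q, push ε → (q, yxyxyxyxx, Z)
  read y, top Z: go to r, push EZ → (r, xyxyxyxx, EZ)
  read x, top E: go to q, push ε → (q, yxyxyxx, Z)
  read y, top Z: go to r, push EZ → (r, xyxyxx, EZ)
  read x, top E: go to q, push ε → (q, yxyxx, Z)
  read y, top Z: go to r, push EZ → (r, xyxx, EZ)
  read x, top E: go to q, push ε → (q, yxx, Z)
  read y, top Z: go to r, push EZ → (r, xx, EZ)
  read x, top E: go to q, push ε → (q, x, Z)
  read x, top Z: go to q, push ε → (q, ε, ε)
All input consumed and the stack is empty.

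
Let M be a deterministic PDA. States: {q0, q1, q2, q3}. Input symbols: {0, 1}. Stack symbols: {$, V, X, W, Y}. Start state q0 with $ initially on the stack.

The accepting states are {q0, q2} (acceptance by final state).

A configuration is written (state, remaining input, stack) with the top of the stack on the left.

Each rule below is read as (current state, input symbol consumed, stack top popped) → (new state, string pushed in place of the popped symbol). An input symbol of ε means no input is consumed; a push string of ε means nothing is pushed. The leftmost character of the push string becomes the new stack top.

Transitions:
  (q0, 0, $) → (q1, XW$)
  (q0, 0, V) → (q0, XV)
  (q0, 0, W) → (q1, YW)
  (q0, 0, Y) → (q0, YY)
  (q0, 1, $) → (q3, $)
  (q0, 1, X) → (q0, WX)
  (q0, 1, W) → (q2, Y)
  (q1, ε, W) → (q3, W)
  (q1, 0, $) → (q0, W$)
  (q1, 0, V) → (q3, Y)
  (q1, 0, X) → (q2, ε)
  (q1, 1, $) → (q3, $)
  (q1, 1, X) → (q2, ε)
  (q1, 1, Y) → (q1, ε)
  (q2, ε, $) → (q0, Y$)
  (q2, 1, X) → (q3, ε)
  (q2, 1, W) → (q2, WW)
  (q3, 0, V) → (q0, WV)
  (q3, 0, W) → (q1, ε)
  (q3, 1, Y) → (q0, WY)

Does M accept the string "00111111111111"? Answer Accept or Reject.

Accept

(q0, 00111111111111, $)
  read 0, top $: go to q1, push XW$ → (q1, 0111111111111, XW$)
  read 0, top X: go to q2, push ε → (q2, 111111111111, W$)
  read 1, top W: go to q2, push WW → (q2, 11111111111, WW$)
  read 1, top W: go to q2, push WW → (q2, 1111111111, WWW$)
  read 1, top W: go to q2, push WW → (q2, 111111111, WWWW$)
  read 1, top W: go to q2, push WW → (q2, 11111111, WWWWW$)
  read 1, top W: go to q2, push WW → (q2, 1111111, WWWWWW$)
  read 1, top W: go to q2, push WW → (q2, 111111, WWWWWWW$)
  read 1, top W: go to q2, push WW → (q2, 11111, WWWWWWWW$)
  read 1, top W: go to q2, push WW → (q2, 1111, WWWWWWWWW$)
  read 1, top W: go to q2, push WW → (q2, 111, WWWWWWWWWW$)
  read 1, top W: go to q2, push WW → (q2, 11, WWWWWWWWWWW$)
  read 1, top W: go to q2, push WW → (q2, 1, WWWWWWWWWWWW$)
  read 1, top W: go to q2, push WW → (q2, ε, WWWWWWWWWWWWW$)
All input consumed; state q2 ∈ F.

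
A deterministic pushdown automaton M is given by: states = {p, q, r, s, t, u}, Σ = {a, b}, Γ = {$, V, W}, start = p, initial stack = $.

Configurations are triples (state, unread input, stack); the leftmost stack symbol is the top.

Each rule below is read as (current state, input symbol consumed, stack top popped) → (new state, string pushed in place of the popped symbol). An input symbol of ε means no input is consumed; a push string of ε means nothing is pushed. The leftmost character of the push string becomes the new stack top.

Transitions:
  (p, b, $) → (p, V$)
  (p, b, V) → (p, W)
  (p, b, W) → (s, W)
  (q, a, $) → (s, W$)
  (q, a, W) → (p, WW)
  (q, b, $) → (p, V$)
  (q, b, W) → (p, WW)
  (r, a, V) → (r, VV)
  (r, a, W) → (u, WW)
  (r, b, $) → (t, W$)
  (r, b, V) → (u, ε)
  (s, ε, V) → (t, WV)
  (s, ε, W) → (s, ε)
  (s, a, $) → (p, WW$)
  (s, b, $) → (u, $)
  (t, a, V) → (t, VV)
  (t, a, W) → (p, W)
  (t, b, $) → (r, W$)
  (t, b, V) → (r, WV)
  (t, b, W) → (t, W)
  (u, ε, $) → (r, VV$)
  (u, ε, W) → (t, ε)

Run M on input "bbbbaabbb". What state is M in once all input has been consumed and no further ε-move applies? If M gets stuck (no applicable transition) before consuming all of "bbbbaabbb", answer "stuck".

stuck

(p, bbbbaabbb, $)
  read b, top $: go to p, push V$ → (p, bbbaabbb, V$)
  read b, top V: go to p, push W → (p, bbaabbb, W$)
  read b, top W: go to s, push W → (s, baabbb, W$)
  ε-move, top W: go to s, push ε → (s, baabbb, $)
  read b, top $: go to u, push $ → (u, aabbb, $)
  ε-move, top $: go to r, push VV$ → (r, aabbb, VV$)
  read a, top V: go to r, push VV → (r, abbb, VVV$)
  read a, top V: go to r, push VV → (r, bbb, VVVV$)
  read b, top V: go to u, push ε → (u, bb, VVV$)
No transition for (u, b, top V); M blocks with input bb remaining.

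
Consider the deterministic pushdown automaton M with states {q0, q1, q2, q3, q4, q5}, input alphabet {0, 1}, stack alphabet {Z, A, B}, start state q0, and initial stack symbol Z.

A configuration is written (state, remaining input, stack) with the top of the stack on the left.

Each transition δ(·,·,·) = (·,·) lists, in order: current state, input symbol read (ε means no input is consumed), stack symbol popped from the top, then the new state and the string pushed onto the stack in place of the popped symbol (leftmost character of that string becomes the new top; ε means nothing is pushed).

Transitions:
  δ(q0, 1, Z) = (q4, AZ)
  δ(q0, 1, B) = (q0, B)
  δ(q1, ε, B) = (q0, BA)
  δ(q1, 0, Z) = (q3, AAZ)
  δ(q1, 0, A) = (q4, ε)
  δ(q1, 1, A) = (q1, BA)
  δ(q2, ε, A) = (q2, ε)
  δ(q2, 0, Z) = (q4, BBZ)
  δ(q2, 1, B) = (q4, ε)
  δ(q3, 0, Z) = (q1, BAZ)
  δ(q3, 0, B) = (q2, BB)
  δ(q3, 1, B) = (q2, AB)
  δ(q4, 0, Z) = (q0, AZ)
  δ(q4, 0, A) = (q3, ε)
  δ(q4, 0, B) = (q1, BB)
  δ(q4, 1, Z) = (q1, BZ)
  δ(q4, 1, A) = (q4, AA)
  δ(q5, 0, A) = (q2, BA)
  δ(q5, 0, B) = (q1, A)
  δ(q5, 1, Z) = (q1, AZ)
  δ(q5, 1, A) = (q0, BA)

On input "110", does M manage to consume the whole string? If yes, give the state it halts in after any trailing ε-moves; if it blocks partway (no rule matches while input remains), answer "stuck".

q3

(q0, 110, Z)
  read 1, top Z: go to q4, push AZ → (q4, 10, AZ)
  read 1, top A: go to q4, push AA → (q4, 0, AAZ)
  read 0, top A: go to q3, push ε → (q3, ε, AZ)
All input consumed; M is in state q3.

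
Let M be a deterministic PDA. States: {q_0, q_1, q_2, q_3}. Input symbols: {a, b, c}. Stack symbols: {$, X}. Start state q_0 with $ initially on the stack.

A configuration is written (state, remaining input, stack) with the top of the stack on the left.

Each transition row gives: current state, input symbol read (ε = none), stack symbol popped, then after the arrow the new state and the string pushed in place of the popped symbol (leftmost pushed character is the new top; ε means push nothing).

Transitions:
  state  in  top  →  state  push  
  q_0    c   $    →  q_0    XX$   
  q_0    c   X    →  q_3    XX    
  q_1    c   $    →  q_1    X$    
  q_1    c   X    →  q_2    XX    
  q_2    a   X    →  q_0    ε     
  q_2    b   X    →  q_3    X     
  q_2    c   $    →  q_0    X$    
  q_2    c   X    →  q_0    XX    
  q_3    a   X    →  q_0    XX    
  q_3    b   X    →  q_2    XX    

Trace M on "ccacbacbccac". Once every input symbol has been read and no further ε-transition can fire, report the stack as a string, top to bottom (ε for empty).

XXXXXXXXXXX$

(q_0, ccacbacbccac, $)
  read c, top $: go to q_0, push XX$ → (q_0, cacbacbccac, XX$)
  read c, top X: go to q_3, push XX → (q_3, acbacbccac, XXX$)
  read a, top X: go to q_0, push XX → (q_0, cbacbccac, XXXX$)
  read c, top X: go to q_3, push XX → (q_3, bacbccac, XXXXX$)
  read b, top X: go to q_2, push XX → (q_2, acbccac, XXXXXX$)
  read a, top X: go to q_0, push ε → (q_0, cbccac, XXXXX$)
  read c, top X: go to q_3, push XX → (q_3, bccac, XXXXXX$)
  read b, top X: go to q_2, push XX → (q_2, ccac, XXXXXXX$)
  read c, top X: go to q_0, push XX → (q_0, cac, XXXXXXXX$)
  read c, top X: go to q_3, push XX → (q_3, ac, XXXXXXXXX$)
  read a, top X: go to q_0, push XX → (q_0, c, XXXXXXXXXX$)
  read c, top X: go to q_3, push XX → (q_3, ε, XXXXXXXXXXX$)
All input consumed in state q_3 with stack XXXXXXXXXXX$.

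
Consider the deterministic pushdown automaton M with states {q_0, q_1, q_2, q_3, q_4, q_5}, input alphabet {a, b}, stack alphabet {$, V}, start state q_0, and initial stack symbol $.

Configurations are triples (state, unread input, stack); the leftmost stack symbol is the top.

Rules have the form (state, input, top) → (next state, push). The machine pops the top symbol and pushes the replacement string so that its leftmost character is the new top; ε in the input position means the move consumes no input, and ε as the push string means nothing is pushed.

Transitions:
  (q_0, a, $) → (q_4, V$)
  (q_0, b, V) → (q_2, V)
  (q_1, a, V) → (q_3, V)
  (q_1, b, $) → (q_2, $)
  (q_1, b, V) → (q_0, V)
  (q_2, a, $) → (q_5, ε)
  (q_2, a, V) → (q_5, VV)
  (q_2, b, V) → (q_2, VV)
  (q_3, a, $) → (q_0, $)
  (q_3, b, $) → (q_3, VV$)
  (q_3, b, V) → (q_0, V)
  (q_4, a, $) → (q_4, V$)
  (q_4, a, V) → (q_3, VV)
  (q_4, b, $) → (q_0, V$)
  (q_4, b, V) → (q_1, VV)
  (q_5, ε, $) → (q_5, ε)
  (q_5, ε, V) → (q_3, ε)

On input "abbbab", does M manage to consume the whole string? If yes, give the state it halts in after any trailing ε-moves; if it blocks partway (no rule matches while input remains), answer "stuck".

(q_0, abbbab, $)
  read a, top $: go to q_4, push V$ → (q_4, bbbab, V$)
  read b, top V: go to q_1, push VV → (q_1, bbab, VV$)
  read b, top V: go to q_0, push V → (q_0, bab, VV$)
  read b, top V: go to q_2, push V → (q_2, ab, VV$)
  read a, top V: go to q_5, push VV → (q_5, b, VVV$)
  ε-move, top V: go to q_3, push ε → (q_3, b, VV$)
  read b, top V: go to q_0, push V → (q_0, ε, VV$)
All input consumed; M is in state q_0.

q_0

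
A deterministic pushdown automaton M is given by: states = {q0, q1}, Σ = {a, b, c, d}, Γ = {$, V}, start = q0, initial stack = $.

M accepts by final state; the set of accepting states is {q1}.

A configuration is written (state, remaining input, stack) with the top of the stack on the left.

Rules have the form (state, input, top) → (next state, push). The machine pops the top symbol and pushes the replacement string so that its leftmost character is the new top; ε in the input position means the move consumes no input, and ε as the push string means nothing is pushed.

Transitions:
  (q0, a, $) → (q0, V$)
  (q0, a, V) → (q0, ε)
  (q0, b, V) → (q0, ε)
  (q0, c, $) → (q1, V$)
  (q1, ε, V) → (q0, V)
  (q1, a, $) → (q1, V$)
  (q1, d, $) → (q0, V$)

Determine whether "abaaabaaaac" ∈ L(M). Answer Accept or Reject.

Accept

(q0, abaaabaaaac, $) ⊢ (q0, baaabaaaac, V$) ⊢ (q0, aaabaaaac, $) ⊢ (q0, aabaaaac, V$) ⊢ (q0, abaaaac, $) ⊢ (q0, baaaac, V$) ⊢ (q0, aaaac, $) ⊢ (q0, aaac, V$) ⊢ (q0, aac, $) ⊢ (q0, ac, V$) ⊢ (q0, c, $) ⊢ (q1, ε, V$)
All input consumed; state q1 ∈ F.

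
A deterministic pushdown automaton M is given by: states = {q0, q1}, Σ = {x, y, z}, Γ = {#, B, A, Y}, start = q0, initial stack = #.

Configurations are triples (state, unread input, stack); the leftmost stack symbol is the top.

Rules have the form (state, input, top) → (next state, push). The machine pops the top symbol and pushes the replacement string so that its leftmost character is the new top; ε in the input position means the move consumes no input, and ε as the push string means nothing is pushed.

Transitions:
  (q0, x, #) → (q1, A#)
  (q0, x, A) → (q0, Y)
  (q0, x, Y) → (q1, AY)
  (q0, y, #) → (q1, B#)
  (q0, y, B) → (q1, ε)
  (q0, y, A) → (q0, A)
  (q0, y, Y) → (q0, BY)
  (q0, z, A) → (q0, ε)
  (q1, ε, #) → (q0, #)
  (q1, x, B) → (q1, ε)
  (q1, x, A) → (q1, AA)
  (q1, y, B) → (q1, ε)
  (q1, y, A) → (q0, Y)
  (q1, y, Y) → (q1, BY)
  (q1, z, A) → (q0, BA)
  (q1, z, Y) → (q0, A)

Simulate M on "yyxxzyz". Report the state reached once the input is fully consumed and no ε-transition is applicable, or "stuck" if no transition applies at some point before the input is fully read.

q0

(q0, yyxxzyz, #) ⊢ (q1, yxxzyz, B#) ⊢ (q1, xxzyz, #) ⊢ (q0, xxzyz, #) ⊢ (q1, xzyz, A#) ⊢ (q1, zyz, AA#) ⊢ (q0, yz, BAA#) ⊢ (q1, z, AA#) ⊢ (q0, ε, BAA#)
All input consumed; M is in state q0.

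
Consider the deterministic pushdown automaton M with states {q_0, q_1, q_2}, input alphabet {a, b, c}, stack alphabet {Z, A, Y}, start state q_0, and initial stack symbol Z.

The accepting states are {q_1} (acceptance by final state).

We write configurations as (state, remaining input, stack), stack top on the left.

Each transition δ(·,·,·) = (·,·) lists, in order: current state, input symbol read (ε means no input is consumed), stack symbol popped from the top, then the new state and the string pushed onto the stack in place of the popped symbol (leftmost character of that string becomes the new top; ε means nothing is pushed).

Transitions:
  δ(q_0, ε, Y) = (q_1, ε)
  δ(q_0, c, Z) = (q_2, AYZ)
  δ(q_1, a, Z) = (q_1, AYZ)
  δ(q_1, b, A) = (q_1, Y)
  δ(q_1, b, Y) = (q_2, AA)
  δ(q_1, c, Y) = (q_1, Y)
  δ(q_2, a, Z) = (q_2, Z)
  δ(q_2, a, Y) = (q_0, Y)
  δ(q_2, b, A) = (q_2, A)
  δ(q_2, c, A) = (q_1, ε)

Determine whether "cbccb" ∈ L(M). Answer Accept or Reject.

Reject

(q_0, cbccb, Z)
  read c, top Z: go to q_2, push AYZ → (q_2, bccb, AYZ)
  read b, top A: go to q_2, push A → (q_2, ccb, AYZ)
  read c, top A: go to q_1, push ε → (q_1, cb, YZ)
  read c, top Y: go to q_1, push Y → (q_1, b, YZ)
  read b, top Y: go to q_2, push AA → (q_2, ε, AAZ)
All input consumed; state q_2 ∉ F and no further ε-move applies.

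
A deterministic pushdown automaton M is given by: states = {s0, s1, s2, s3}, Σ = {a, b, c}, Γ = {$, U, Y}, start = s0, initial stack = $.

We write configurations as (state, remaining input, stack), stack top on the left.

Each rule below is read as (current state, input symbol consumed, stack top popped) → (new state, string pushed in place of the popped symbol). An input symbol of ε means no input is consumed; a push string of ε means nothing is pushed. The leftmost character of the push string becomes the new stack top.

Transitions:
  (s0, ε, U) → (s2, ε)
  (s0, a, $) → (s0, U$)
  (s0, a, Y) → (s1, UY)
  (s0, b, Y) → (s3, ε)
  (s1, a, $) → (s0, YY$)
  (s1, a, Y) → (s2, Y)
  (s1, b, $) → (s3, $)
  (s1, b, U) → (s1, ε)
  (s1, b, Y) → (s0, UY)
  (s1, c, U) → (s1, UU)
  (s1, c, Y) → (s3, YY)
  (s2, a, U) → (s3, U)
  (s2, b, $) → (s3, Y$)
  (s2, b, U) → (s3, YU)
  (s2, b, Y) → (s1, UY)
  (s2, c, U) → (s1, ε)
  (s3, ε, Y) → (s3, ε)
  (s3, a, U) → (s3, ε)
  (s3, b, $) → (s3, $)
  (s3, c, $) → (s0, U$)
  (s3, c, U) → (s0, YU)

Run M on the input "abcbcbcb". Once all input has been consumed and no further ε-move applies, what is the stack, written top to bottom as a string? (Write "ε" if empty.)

(s0, abcbcbcb, $)
  read a, top $: go to s0, push U$ → (s0, bcbcbcb, U$)
  ε-move, top U: go to s2, push ε → (s2, bcbcbcb, $)
  read b, top $: go to s3, push Y$ → (s3, cbcbcb, Y$)
  ε-move, top Y: go to s3, push ε → (s3, cbcbcb, $)
  read c, top $: go to s0, push U$ → (s0, bcbcb, U$)
  ε-move, top U: go to s2, push ε → (s2, bcbcb, $)
  read b, top $: go to s3, push Y$ → (s3, cbcb, Y$)
  ε-move, top Y: go to s3, push ε → (s3, cbcb, $)
  read c, top $: go to s0, push U$ → (s0, bcb, U$)
  ε-move, top U: go to s2, push ε → (s2, bcb, $)
  read b, top $: go to s3, push Y$ → (s3, cb, Y$)
  ε-move, top Y: go to s3, push ε → (s3, cb, $)
  read c, top $: go to s0, push U$ → (s0, b, U$)
  ε-move, top U: go to s2, push ε → (s2, b, $)
  read b, top $: go to s3, push Y$ → (s3, ε, Y$)
  ε-move, top Y: go to s3, push ε → (s3, ε, $)
All input consumed in state s3 with stack $.

$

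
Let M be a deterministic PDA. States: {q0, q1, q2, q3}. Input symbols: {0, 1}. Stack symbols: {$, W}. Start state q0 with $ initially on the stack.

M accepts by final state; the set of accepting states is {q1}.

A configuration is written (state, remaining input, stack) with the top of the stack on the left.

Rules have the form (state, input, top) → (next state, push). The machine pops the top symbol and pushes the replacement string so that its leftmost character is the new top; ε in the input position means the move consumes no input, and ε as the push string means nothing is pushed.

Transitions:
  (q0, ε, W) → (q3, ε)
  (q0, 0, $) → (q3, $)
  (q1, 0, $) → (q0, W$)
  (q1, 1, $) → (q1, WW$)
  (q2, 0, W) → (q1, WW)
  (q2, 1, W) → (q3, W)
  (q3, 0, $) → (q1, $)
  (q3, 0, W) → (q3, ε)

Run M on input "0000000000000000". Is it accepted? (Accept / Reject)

(q0, 0000000000000000, $) ⊢ (q3, 000000000000000, $) ⊢ (q1, 00000000000000, $) ⊢ (q0, 0000000000000, W$) ⊢ (q3, 0000000000000, $) ⊢ (q1, 000000000000, $) ⊢ (q0, 00000000000, W$) ⊢ (q3, 00000000000, $) ⊢ (q1, 0000000000, $) ⊢ (q0, 000000000, W$) ⊢ (q3, 000000000, $) ⊢ (q1, 00000000, $) ⊢ (q0, 0000000, W$) ⊢ (q3, 0000000, $) ⊢ (q1, 000000, $) ⊢ (q0, 00000, W$) ⊢ (q3, 00000, $) ⊢ (q1, 0000, $) ⊢ (q0, 000, W$) ⊢ (q3, 000, $) ⊢ (q1, 00, $) ⊢ (q0, 0, W$) ⊢ (q3, 0, $) ⊢ (q1, ε, $)
All input consumed; state q1 ∈ F.

Accept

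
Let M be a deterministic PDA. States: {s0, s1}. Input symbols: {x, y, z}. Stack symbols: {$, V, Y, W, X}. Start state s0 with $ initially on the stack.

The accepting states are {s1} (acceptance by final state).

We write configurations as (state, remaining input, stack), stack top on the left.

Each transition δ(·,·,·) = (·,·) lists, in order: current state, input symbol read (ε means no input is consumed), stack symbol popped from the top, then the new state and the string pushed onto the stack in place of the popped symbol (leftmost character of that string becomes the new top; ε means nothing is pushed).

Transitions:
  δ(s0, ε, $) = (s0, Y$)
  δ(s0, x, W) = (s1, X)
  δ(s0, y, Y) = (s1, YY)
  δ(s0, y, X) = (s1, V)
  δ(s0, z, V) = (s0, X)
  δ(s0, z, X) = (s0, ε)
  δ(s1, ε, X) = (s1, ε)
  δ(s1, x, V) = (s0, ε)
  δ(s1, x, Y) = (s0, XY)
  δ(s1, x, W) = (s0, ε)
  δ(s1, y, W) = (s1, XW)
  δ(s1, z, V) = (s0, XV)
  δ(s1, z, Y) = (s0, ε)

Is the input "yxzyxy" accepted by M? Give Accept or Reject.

Accept

(s0, yxzyxy, $)
  ε-move, top $: go to s0, push Y$ → (s0, yxzyxy, Y$)
  read y, top Y: go to s1, push YY → (s1, xzyxy, YY$)
  read x, top Y: go to s0, push XY → (s0, zyxy, XYY$)
  read z, top X: go to s0, push ε → (s0, yxy, YY$)
  read y, top Y: go to s1, push YY → (s1, xy, YYY$)
  read x, top Y: go to s0, push XY → (s0, y, XYYY$)
  read y, top X: go to s1, push V → (s1, ε, VYYY$)
All input consumed; state s1 ∈ F.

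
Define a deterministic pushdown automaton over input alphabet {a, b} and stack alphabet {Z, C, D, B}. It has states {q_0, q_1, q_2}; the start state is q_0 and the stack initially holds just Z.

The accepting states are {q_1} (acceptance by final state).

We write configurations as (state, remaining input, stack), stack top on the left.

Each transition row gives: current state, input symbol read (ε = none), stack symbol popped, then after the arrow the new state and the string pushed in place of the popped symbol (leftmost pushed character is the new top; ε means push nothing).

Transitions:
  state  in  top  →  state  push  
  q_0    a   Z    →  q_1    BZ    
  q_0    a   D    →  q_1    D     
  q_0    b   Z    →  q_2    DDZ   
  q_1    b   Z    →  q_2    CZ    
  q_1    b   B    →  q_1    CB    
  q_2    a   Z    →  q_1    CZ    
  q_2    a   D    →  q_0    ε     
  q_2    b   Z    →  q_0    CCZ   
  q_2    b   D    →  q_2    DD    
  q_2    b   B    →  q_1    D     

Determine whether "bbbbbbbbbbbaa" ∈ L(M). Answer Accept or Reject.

Accept

(q_0, bbbbbbbbbbbaa, Z)
  read b, top Z: go to q_2, push DDZ → (q_2, bbbbbbbbbbaa, DDZ)
  read b, top D: go to q_2, push DD → (q_2, bbbbbbbbbaa, DDDZ)
  read b, top D: go to q_2, push DD → (q_2, bbbbbbbbaa, DDDDZ)
  read b, top D: go to q_2, push DD → (q_2, bbbbbbbaa, DDDDDZ)
  read b, top D: go to q_2, push DD → (q_2, bbbbbbaa, DDDDDDZ)
  read b, top D: go to q_2, push DD → (q_2, bbbbbaa, DDDDDDDZ)
  read b, top D: go to q_2, push DD → (q_2, bbbbaa, DDDDDDDDZ)
  read b, top D: go to q_2, push DD → (q_2, bbbaa, DDDDDDDDDZ)
  read b, top D: go to q_2, push DD → (q_2, bbaa, DDDDDDDDDDZ)
  read b, top D: go to q_2, push DD → (q_2, baa, DDDDDDDDDDDZ)
  read b, top D: go to q_2, push DD → (q_2, aa, DDDDDDDDDDDDZ)
  read a, top D: go to q_0, push ε → (q_0, a, DDDDDDDDDDDZ)
  read a, top D: go to q_1, push D → (q_1, ε, DDDDDDDDDDDZ)
All input consumed; state q_1 ∈ F.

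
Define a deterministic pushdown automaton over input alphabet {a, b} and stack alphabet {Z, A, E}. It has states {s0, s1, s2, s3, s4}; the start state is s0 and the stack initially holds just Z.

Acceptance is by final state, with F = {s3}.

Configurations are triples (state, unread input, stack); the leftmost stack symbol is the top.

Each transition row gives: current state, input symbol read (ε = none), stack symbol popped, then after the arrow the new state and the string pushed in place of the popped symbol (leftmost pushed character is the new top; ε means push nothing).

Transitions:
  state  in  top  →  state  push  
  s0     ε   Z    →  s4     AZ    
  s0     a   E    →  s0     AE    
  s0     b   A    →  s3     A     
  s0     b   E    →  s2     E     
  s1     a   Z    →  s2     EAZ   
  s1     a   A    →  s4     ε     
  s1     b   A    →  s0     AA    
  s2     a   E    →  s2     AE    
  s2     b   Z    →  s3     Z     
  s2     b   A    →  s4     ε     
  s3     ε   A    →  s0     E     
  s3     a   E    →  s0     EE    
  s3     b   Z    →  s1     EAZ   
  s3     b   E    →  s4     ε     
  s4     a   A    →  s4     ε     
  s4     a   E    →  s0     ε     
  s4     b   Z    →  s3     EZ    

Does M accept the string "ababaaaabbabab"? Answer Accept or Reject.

(s0, ababaaaabbabab, Z) ⊢ (s4, ababaaaabbabab, AZ) ⊢ (s4, babaaaabbabab, Z) ⊢ (s3, abaaaabbabab, EZ) ⊢ (s0, baaaabbabab, EEZ) ⊢ (s2, aaaabbabab, EEZ) ⊢ (s2, aaabbabab, AEEZ)
No transition applies at (s2, aaabbabab, AEEZ); input not fully consumed.

Reject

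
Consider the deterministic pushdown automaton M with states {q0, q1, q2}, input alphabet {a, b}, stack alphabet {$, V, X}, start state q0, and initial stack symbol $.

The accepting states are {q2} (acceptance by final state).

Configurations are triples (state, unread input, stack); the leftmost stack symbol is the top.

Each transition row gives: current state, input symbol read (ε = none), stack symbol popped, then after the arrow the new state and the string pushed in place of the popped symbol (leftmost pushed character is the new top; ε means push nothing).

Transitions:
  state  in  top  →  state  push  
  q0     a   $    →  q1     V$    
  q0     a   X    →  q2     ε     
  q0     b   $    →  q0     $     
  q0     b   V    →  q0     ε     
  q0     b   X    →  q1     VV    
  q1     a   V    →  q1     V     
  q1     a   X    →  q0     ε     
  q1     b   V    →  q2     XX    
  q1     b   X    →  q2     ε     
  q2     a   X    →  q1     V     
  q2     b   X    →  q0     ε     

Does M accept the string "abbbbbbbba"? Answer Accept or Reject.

Accept

(q0, abbbbbbbba, $) ⊢ (q1, bbbbbbbba, V$) ⊢ (q2, bbbbbbba, XX$) ⊢ (q0, bbbbbba, X$) ⊢ (q1, bbbbba, VV$) ⊢ (q2, bbbba, XXV$) ⊢ (q0, bbba, XV$) ⊢ (q1, bba, VVV$) ⊢ (q2, ba, XXVV$) ⊢ (q0, a, XVV$) ⊢ (q2, ε, VV$)
All input consumed; state q2 ∈ F.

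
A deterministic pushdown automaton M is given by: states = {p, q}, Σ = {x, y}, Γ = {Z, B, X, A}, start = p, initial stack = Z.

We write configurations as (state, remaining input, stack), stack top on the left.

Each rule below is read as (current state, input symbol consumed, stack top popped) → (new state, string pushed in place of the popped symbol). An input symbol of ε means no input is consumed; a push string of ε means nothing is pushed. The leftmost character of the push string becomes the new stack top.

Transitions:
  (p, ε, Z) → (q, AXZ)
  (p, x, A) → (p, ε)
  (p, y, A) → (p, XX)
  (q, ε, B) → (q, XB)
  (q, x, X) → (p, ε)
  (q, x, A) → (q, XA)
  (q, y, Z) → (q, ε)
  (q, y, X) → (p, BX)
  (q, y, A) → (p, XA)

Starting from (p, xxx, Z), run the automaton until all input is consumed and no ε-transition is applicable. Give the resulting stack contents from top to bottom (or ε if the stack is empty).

(p, xxx, Z)
  ε-move, top Z: go to q, push AXZ → (q, xxx, AXZ)
  read x, top A: go to q, push XA → (q, xx, XAXZ)
  read x, top X: go to p, push ε → (p, x, AXZ)
  read x, top A: go to p, push ε → (p, ε, XZ)
All input consumed in state p with stack XZ.

XZ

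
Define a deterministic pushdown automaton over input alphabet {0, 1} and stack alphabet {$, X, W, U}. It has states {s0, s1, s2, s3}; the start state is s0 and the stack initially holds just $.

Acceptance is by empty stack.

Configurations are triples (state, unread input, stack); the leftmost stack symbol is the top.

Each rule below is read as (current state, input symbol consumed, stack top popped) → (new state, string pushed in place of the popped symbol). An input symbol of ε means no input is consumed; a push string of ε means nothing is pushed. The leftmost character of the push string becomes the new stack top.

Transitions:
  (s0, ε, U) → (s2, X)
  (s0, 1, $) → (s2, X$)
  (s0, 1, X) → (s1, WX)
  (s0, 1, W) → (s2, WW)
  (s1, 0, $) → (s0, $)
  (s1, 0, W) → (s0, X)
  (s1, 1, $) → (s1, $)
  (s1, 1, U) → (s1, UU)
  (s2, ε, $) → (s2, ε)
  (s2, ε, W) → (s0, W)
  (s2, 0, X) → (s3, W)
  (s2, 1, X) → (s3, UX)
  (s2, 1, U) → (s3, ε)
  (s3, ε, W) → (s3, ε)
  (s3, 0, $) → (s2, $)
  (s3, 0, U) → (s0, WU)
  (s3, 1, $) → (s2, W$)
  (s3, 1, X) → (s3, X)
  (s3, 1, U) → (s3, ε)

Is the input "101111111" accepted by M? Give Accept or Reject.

Reject

(s0, 101111111, $) ⊢ (s2, 01111111, X$) ⊢ (s3, 1111111, W$) ⊢ (s3, 1111111, $) ⊢ (s2, 111111, W$) ⊢ (s0, 111111, W$) ⊢ (s2, 11111, WW$) ⊢ (s0, 11111, WW$) ⊢ (s2, 1111, WWW$) ⊢ (s0, 1111, WWW$) ⊢ (s2, 111, WWWW$) ⊢ (s0, 111, WWWW$) ⊢ (s2, 11, WWWWW$) ⊢ (s0, 11, WWWWW$) ⊢ (s2, 1, WWWWWW$) ⊢ (s0, 1, WWWWWW$) ⊢ (s2, ε, WWWWWWW$) ⊢ (s0, ε, WWWWWWW$)
All input consumed; stack is WWWWWWW$, not empty, and no further ε-move applies.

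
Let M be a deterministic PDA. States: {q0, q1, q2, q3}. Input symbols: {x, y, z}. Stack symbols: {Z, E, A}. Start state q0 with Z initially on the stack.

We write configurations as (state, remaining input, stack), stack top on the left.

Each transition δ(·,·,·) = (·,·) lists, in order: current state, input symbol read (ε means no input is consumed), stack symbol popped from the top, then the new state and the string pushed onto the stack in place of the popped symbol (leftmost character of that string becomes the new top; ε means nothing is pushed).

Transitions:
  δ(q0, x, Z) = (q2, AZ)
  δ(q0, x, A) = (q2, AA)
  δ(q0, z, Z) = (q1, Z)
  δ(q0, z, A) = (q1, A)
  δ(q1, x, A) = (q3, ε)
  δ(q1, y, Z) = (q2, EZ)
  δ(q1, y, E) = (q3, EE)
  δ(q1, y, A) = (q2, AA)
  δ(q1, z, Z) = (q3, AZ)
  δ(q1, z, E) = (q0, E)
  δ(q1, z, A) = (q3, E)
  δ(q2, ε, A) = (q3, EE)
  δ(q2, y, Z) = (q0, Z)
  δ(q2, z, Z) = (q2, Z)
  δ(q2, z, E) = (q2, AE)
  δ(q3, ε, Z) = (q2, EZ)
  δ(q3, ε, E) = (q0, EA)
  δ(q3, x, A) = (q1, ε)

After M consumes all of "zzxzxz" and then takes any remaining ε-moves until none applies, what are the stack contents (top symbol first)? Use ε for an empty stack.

AZ

(q0, zzxzxz, Z)
  read z, top Z: go to q1, push Z → (q1, zxzxz, Z)
  read z, top Z: go to q3, push AZ → (q3, xzxz, AZ)
  read x, top A: go to q1, push ε → (q1, zxz, Z)
  read z, top Z: go to q3, push AZ → (q3, xz, AZ)
  read x, top A: go to q1, push ε → (q1, z, Z)
  read z, top Z: go to q3, push AZ → (q3, ε, AZ)
All input consumed in state q3 with stack AZ.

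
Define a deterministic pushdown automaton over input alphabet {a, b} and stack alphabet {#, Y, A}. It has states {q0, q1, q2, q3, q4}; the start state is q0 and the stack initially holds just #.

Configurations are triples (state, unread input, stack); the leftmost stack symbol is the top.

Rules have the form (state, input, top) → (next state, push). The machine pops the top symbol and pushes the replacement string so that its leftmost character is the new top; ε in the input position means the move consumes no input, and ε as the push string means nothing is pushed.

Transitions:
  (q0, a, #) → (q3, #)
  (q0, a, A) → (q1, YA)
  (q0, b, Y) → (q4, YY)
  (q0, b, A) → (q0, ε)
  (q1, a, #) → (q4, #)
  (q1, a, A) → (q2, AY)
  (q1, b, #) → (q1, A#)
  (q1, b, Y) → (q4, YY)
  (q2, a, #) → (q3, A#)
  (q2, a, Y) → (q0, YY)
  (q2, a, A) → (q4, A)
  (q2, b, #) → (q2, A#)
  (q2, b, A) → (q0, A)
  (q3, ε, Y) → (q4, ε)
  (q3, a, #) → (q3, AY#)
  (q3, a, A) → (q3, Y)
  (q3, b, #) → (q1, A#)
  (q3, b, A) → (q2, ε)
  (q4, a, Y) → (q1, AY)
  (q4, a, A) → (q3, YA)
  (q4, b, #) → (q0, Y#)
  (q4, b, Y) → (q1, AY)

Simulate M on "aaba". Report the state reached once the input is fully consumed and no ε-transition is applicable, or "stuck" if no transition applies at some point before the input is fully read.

(q0, aaba, #)
  read a, top #: go to q3, push # → (q3, aba, #)
  read a, top #: go to q3, push AY# → (q3, ba, AY#)
  read b, top A: go to q2, push ε → (q2, a, Y#)
  read a, top Y: go to q0, push YY → (q0, ε, YY#)
All input consumed; M is in state q0.

q0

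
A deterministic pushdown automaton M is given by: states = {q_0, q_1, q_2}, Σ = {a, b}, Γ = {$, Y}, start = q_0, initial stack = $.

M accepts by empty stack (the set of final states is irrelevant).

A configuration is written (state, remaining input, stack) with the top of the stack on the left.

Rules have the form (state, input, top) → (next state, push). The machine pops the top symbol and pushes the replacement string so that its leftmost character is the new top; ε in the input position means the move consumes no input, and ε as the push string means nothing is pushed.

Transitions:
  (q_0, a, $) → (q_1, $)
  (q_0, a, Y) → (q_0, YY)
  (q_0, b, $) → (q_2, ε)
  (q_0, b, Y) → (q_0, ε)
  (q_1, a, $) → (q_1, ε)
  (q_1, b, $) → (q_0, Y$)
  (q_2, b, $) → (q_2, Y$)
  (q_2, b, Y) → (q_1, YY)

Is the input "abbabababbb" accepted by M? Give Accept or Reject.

Accept

(q_0, abbabababbb, $)
  read a, top $: go to q_1, push $ → (q_1, bbabababbb, $)
  read b, top $: go to q_0, push Y$ → (q_0, babababbb, Y$)
  read b, top Y: go to q_0, push ε → (q_0, abababbb, $)
  read a, top $: go to q_1, push $ → (q_1, bababbb, $)
  read b, top $: go to q_0, push Y$ → (q_0, ababbb, Y$)
  read a, top Y: go to q_0, push YY → (q_0, babbb, YY$)
  read b, top Y: go to q_0, push ε → (q_0, abbb, Y$)
  read a, top Y: go to q_0, push YY → (q_0, bbb, YY$)
  read b, top Y: go to q_0, push ε → (q_0, bb, Y$)
  read b, top Y: go to q_0, push ε → (q_0, b, $)
  read b, top $: go to q_2, push ε → (q_2, ε, ε)
All input consumed and the stack is empty.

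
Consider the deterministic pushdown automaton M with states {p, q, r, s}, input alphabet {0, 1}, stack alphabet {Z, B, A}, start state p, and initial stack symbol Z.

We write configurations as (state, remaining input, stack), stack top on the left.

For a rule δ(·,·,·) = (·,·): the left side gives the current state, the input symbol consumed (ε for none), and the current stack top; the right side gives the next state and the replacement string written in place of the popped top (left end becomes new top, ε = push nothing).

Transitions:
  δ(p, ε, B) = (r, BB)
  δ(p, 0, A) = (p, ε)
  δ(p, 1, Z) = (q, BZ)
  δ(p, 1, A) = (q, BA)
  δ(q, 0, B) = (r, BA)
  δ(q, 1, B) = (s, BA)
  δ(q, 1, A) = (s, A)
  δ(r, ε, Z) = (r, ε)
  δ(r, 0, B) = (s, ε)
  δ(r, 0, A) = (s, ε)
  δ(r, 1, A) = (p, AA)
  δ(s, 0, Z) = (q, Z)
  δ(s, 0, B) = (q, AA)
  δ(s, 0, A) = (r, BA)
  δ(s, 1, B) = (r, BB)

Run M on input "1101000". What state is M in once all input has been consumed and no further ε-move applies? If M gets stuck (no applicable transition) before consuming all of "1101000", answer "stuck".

(p, 1101000, Z)
  read 1, top Z: go to q, push BZ → (q, 101000, BZ)
  read 1, top B: go to s, push BA → (s, 01000, BAZ)
  read 0, top B: go to q, push AA → (q, 1000, AAAZ)
  read 1, top A: go to s, push A → (s, 000, AAAZ)
  read 0, top A: go to r, push BA → (r, 00, BAAAZ)
  read 0, top B: go to s, push ε → (s, 0, AAAZ)
  read 0, top A: go to r, push BA → (r, ε, BAAAZ)
All input consumed; M is in state r.

r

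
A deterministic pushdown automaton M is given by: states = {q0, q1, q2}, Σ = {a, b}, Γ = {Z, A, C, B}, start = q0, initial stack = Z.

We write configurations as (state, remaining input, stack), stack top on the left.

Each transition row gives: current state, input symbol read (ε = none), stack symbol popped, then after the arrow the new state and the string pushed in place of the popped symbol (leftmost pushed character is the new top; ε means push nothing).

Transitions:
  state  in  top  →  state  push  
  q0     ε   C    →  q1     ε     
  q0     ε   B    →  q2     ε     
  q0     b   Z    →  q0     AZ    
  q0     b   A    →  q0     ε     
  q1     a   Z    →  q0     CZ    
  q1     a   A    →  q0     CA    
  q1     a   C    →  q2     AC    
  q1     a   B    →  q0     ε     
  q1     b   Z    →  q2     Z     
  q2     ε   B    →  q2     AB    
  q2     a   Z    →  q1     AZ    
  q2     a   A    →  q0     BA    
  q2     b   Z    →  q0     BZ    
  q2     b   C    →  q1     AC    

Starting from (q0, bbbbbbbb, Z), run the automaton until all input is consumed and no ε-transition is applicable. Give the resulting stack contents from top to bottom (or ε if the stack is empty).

(q0, bbbbbbbb, Z) ⊢ (q0, bbbbbbb, AZ) ⊢ (q0, bbbbbb, Z) ⊢ (q0, bbbbb, AZ) ⊢ (q0, bbbb, Z) ⊢ (q0, bbb, AZ) ⊢ (q0, bb, Z) ⊢ (q0, b, AZ) ⊢ (q0, ε, Z)
All input consumed in state q0 with stack Z.

Z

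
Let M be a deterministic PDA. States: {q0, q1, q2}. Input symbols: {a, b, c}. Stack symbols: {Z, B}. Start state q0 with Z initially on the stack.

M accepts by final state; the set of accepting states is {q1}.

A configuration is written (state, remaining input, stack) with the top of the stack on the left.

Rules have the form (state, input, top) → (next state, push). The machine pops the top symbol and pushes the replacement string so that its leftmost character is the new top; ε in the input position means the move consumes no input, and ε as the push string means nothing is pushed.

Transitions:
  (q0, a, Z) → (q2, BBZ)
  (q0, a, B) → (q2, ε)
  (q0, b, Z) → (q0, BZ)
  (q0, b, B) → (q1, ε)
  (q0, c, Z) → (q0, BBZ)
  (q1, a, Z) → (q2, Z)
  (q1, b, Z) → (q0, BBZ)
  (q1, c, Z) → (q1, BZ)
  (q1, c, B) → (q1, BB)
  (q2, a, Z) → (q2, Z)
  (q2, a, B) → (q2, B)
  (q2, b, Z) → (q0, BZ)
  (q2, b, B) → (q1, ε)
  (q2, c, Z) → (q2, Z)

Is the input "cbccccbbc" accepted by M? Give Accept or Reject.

Reject

(q0, cbccccbbc, Z)
  read c, top Z: go to q0, push BBZ → (q0, bccccbbc, BBZ)
  read b, top B: go to q1, push ε → (q1, ccccbbc, BZ)
  read c, top B: go to q1, push BB → (q1, cccbbc, BBZ)
  read c, top B: go to q1, push BB → (q1, ccbbc, BBBZ)
  read c, top B: go to q1, push BB → (q1, cbbc, BBBBZ)
  read c, top B: go to q1, push BB → (q1, bbc, BBBBBZ)
No transition applies at (q1, bbc, BBBBBZ); input not fully consumed.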